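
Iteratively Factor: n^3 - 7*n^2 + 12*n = (n - 4)*(n^2 - 3*n) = (n - 4)*(n - 3)*(n)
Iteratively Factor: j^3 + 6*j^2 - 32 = (j + 4)*(j^2 + 2*j - 8) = (j - 2)*(j + 4)*(j + 4)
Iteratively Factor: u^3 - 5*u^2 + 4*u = (u)*(u^2 - 5*u + 4) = u*(u - 4)*(u - 1)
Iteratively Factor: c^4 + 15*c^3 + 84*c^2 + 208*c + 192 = (c + 4)*(c^3 + 11*c^2 + 40*c + 48) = (c + 3)*(c + 4)*(c^2 + 8*c + 16) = (c + 3)*(c + 4)^2*(c + 4)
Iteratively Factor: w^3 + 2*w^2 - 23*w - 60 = (w - 5)*(w^2 + 7*w + 12) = (w - 5)*(w + 3)*(w + 4)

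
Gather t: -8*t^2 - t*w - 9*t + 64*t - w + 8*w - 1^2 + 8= -8*t^2 + t*(55 - w) + 7*w + 7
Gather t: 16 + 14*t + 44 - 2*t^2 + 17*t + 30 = -2*t^2 + 31*t + 90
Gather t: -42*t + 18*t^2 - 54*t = 18*t^2 - 96*t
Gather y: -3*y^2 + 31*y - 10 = -3*y^2 + 31*y - 10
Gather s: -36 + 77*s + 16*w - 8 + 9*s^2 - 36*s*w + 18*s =9*s^2 + s*(95 - 36*w) + 16*w - 44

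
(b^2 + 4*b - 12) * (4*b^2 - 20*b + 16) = 4*b^4 - 4*b^3 - 112*b^2 + 304*b - 192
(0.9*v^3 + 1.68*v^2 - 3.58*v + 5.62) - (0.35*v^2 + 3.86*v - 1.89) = 0.9*v^3 + 1.33*v^2 - 7.44*v + 7.51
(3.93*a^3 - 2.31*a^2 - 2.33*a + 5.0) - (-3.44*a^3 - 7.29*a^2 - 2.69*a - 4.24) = 7.37*a^3 + 4.98*a^2 + 0.36*a + 9.24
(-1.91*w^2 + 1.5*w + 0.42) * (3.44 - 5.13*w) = 9.7983*w^3 - 14.2654*w^2 + 3.0054*w + 1.4448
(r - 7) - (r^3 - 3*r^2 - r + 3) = -r^3 + 3*r^2 + 2*r - 10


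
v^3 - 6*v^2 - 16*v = v*(v - 8)*(v + 2)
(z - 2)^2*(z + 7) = z^3 + 3*z^2 - 24*z + 28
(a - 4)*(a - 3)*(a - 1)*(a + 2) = a^4 - 6*a^3 + 3*a^2 + 26*a - 24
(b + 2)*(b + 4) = b^2 + 6*b + 8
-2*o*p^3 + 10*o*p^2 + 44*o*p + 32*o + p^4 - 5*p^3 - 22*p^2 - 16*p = (-2*o + p)*(p - 8)*(p + 1)*(p + 2)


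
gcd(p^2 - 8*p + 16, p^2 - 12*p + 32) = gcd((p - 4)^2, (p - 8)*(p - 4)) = p - 4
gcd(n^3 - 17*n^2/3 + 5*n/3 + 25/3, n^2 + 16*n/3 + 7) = 1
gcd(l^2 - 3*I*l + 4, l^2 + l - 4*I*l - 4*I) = l - 4*I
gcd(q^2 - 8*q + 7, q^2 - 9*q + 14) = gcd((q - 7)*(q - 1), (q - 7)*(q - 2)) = q - 7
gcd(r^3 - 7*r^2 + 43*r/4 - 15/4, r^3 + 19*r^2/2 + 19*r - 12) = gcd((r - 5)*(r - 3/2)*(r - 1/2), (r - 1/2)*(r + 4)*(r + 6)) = r - 1/2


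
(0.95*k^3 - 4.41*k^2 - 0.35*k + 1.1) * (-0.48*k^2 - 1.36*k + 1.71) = -0.456*k^5 + 0.8248*k^4 + 7.7901*k^3 - 7.5931*k^2 - 2.0945*k + 1.881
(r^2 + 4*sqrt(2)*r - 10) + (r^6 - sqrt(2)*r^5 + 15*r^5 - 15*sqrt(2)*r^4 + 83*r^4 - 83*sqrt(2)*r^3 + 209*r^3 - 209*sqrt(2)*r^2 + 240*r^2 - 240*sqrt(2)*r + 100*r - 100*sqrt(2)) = r^6 - sqrt(2)*r^5 + 15*r^5 - 15*sqrt(2)*r^4 + 83*r^4 - 83*sqrt(2)*r^3 + 209*r^3 - 209*sqrt(2)*r^2 + 241*r^2 - 236*sqrt(2)*r + 100*r - 100*sqrt(2) - 10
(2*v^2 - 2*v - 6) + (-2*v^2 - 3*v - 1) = -5*v - 7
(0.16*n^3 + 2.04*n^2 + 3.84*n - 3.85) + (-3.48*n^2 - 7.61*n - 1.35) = 0.16*n^3 - 1.44*n^2 - 3.77*n - 5.2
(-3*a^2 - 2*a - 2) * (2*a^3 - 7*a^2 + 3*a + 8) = -6*a^5 + 17*a^4 + a^3 - 16*a^2 - 22*a - 16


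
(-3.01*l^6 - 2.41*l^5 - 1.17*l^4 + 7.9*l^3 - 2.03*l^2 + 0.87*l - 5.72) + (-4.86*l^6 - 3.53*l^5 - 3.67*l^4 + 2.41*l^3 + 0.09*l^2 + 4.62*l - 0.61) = -7.87*l^6 - 5.94*l^5 - 4.84*l^4 + 10.31*l^3 - 1.94*l^2 + 5.49*l - 6.33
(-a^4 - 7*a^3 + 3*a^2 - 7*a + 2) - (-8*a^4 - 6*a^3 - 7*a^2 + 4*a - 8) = 7*a^4 - a^3 + 10*a^2 - 11*a + 10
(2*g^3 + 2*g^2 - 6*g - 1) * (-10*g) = -20*g^4 - 20*g^3 + 60*g^2 + 10*g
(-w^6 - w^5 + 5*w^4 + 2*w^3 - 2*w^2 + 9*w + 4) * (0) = 0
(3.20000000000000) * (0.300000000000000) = 0.960000000000000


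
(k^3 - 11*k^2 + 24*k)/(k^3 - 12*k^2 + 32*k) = (k - 3)/(k - 4)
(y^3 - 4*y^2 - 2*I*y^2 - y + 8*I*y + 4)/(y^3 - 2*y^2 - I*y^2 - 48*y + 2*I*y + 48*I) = (y^2 - y*(4 + I) + 4*I)/(y^2 - 2*y - 48)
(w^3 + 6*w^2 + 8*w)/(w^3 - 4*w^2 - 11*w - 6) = w*(w^2 + 6*w + 8)/(w^3 - 4*w^2 - 11*w - 6)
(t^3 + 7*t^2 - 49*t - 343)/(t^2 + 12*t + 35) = (t^2 - 49)/(t + 5)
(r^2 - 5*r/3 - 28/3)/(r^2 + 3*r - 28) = (r + 7/3)/(r + 7)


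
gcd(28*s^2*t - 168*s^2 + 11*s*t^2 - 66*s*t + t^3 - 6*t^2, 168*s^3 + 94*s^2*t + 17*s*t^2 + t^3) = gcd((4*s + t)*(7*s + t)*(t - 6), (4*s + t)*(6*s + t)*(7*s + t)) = 28*s^2 + 11*s*t + t^2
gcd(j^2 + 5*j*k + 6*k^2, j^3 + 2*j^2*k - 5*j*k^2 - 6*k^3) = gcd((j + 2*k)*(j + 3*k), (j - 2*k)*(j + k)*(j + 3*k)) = j + 3*k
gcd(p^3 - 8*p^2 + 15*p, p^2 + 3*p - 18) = p - 3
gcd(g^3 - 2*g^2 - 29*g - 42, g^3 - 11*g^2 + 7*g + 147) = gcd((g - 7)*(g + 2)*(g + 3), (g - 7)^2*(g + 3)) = g^2 - 4*g - 21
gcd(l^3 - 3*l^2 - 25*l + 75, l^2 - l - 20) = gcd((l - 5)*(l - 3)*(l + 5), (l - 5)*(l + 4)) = l - 5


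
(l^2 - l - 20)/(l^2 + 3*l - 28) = (l^2 - l - 20)/(l^2 + 3*l - 28)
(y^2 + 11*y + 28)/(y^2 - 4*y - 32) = (y + 7)/(y - 8)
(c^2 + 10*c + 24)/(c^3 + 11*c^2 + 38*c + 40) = (c + 6)/(c^2 + 7*c + 10)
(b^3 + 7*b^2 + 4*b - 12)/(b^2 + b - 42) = (b^3 + 7*b^2 + 4*b - 12)/(b^2 + b - 42)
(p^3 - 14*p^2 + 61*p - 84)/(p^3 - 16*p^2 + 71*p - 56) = (p^2 - 7*p + 12)/(p^2 - 9*p + 8)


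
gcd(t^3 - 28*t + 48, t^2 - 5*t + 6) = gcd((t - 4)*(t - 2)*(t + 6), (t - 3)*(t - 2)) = t - 2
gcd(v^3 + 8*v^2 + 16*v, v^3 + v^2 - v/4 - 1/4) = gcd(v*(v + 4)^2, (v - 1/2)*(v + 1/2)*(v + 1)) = 1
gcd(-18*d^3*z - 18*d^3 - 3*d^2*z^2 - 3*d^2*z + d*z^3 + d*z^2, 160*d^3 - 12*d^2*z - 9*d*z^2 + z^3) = 1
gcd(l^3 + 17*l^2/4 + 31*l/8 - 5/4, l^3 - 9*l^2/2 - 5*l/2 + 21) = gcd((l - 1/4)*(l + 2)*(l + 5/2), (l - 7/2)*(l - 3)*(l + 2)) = l + 2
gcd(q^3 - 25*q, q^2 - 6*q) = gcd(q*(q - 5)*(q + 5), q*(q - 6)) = q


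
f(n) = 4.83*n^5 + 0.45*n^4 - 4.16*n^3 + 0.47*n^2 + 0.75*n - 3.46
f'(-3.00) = 1793.16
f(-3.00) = -1026.40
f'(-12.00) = 495856.35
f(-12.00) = -1185283.66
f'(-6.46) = 41046.48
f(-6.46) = -52422.29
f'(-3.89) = 5232.17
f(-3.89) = -3953.60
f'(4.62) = 10918.55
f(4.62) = 9970.99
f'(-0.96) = 7.27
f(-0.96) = -3.62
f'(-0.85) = 2.44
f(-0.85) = -3.11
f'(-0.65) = -1.32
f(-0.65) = -3.09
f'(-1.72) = 164.42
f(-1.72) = -50.96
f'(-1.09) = 16.66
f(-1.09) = -5.13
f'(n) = 24.15*n^4 + 1.8*n^3 - 12.48*n^2 + 0.94*n + 0.75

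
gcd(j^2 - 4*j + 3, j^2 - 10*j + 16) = 1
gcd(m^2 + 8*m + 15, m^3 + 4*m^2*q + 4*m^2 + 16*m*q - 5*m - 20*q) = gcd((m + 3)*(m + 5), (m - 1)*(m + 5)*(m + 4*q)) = m + 5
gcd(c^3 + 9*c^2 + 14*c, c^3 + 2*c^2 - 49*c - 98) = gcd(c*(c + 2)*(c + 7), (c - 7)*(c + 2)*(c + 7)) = c^2 + 9*c + 14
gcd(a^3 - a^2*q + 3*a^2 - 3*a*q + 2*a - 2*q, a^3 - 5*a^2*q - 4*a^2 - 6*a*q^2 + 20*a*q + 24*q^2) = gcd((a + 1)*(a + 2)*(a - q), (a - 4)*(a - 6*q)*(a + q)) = 1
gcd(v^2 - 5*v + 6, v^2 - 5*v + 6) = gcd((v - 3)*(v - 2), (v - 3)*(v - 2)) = v^2 - 5*v + 6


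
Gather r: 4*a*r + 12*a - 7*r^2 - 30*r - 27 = 12*a - 7*r^2 + r*(4*a - 30) - 27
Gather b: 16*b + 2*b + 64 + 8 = 18*b + 72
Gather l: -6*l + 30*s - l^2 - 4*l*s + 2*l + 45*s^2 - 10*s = -l^2 + l*(-4*s - 4) + 45*s^2 + 20*s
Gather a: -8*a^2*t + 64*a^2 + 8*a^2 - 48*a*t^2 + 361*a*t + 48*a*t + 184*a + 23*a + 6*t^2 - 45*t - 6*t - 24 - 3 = a^2*(72 - 8*t) + a*(-48*t^2 + 409*t + 207) + 6*t^2 - 51*t - 27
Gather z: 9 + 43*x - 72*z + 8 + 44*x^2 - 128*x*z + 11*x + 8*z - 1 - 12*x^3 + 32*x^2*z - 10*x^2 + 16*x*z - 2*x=-12*x^3 + 34*x^2 + 52*x + z*(32*x^2 - 112*x - 64) + 16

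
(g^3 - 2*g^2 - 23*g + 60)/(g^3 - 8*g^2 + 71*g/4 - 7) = 4*(g^2 + 2*g - 15)/(4*g^2 - 16*g + 7)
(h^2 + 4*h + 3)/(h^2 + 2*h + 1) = (h + 3)/(h + 1)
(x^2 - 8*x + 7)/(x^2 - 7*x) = (x - 1)/x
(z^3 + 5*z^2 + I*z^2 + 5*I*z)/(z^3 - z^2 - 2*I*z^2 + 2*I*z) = (z^2 + 5*z + I*z + 5*I)/(z^2 - z - 2*I*z + 2*I)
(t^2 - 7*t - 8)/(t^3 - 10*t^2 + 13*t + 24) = 1/(t - 3)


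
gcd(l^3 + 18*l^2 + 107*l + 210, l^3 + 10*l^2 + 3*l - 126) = l^2 + 13*l + 42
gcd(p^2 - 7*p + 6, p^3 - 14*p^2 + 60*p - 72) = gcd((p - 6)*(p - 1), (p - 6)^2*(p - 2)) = p - 6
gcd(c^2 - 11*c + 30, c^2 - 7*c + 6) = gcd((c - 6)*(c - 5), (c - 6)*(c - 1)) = c - 6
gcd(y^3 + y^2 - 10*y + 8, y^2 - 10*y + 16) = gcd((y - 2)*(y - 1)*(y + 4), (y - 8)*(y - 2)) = y - 2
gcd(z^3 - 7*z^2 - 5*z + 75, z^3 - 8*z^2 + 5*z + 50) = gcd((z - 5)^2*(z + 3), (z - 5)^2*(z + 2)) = z^2 - 10*z + 25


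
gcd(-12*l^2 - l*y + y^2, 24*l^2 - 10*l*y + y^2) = -4*l + y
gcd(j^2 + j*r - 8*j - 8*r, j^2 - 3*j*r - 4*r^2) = j + r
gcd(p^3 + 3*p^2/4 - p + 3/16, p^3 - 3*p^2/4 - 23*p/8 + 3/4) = p^2 + 5*p/4 - 3/8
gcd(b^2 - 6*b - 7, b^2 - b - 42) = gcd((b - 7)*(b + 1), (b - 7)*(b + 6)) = b - 7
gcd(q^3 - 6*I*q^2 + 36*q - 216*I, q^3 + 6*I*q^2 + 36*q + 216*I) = q^2 + 36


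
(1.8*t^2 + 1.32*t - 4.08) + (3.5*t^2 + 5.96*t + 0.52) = 5.3*t^2 + 7.28*t - 3.56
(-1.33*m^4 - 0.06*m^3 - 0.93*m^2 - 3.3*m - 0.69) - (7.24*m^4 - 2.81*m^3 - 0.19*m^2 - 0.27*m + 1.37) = -8.57*m^4 + 2.75*m^3 - 0.74*m^2 - 3.03*m - 2.06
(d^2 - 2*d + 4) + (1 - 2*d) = d^2 - 4*d + 5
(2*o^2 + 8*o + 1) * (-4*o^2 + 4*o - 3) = -8*o^4 - 24*o^3 + 22*o^2 - 20*o - 3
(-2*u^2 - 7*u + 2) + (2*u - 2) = -2*u^2 - 5*u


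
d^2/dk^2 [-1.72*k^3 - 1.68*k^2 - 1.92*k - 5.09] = -10.32*k - 3.36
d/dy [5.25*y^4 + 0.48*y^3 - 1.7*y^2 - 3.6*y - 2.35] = 21.0*y^3 + 1.44*y^2 - 3.4*y - 3.6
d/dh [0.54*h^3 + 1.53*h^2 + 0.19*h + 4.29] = 1.62*h^2 + 3.06*h + 0.19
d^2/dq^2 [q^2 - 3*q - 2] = 2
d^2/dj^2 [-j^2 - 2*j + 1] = -2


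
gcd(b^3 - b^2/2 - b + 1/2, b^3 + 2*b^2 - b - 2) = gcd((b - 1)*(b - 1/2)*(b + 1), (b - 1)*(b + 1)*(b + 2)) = b^2 - 1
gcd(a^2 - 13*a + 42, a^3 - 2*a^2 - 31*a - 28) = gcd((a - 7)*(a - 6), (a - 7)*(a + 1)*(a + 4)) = a - 7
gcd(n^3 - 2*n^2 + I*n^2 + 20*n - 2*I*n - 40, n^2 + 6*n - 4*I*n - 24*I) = n - 4*I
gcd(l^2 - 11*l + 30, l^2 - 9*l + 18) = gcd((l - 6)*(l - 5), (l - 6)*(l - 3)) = l - 6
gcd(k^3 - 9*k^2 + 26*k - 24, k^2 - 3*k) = k - 3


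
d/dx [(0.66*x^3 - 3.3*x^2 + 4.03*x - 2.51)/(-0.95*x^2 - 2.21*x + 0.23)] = (-0.627*x^4 - 2.9172*x^3 + 11.5769*x^2 - 6.287*x - 4.6202)/(0.9025*x^4 + 4.199*x^3 + 4.4471*x^2 - 1.0166*x + 0.0529)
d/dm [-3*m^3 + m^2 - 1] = m*(2 - 9*m)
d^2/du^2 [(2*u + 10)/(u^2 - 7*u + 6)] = 4*((2 - 3*u)*(u^2 - 7*u + 6) + (u + 5)*(2*u - 7)^2)/(u^2 - 7*u + 6)^3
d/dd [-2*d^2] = -4*d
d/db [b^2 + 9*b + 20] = 2*b + 9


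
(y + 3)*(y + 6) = y^2 + 9*y + 18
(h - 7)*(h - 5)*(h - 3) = h^3 - 15*h^2 + 71*h - 105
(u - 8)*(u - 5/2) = u^2 - 21*u/2 + 20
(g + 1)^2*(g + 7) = g^3 + 9*g^2 + 15*g + 7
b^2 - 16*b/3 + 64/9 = (b - 8/3)^2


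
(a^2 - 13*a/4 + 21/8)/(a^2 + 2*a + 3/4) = (8*a^2 - 26*a + 21)/(2*(4*a^2 + 8*a + 3))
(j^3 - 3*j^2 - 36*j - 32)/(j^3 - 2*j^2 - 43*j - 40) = (j + 4)/(j + 5)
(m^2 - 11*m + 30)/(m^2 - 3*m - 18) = (m - 5)/(m + 3)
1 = 1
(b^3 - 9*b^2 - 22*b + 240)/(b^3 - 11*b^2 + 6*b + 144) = (b + 5)/(b + 3)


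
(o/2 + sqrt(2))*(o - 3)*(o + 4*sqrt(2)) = o^3/2 - 3*o^2/2 + 3*sqrt(2)*o^2 - 9*sqrt(2)*o + 8*o - 24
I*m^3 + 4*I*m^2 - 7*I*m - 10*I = (m - 2)*(m + 5)*(I*m + I)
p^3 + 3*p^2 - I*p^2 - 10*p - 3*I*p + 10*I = (p - 2)*(p + 5)*(p - I)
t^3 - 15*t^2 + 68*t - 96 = (t - 8)*(t - 4)*(t - 3)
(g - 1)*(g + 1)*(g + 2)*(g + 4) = g^4 + 6*g^3 + 7*g^2 - 6*g - 8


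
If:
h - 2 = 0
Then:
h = 2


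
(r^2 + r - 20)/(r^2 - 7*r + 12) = (r + 5)/(r - 3)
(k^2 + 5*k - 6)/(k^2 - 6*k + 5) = (k + 6)/(k - 5)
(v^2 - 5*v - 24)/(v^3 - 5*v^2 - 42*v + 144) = (v + 3)/(v^2 + 3*v - 18)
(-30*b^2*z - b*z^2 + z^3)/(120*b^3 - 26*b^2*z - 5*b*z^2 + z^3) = z/(-4*b + z)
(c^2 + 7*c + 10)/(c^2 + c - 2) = (c + 5)/(c - 1)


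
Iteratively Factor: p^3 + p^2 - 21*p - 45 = (p - 5)*(p^2 + 6*p + 9) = (p - 5)*(p + 3)*(p + 3)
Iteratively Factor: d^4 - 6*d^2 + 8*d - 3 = (d + 3)*(d^3 - 3*d^2 + 3*d - 1) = (d - 1)*(d + 3)*(d^2 - 2*d + 1) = (d - 1)^2*(d + 3)*(d - 1)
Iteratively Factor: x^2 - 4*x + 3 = (x - 3)*(x - 1)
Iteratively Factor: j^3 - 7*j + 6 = (j - 1)*(j^2 + j - 6) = (j - 2)*(j - 1)*(j + 3)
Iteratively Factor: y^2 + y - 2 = (y - 1)*(y + 2)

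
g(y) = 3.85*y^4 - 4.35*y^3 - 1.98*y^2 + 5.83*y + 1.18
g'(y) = 15.4*y^3 - 13.05*y^2 - 3.96*y + 5.83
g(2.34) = 63.68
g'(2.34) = 122.43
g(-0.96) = 0.88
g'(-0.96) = -16.02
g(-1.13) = 4.62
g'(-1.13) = -28.58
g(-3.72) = 913.31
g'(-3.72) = -952.80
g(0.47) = 3.22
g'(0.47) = 2.68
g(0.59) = 3.50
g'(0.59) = 2.11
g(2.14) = 42.70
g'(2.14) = 88.52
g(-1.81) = 51.26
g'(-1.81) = -121.07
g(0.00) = 1.18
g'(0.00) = 5.83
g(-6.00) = 5824.12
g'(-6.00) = -3766.61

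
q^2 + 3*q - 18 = (q - 3)*(q + 6)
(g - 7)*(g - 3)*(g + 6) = g^3 - 4*g^2 - 39*g + 126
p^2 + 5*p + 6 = (p + 2)*(p + 3)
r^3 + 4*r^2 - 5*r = r*(r - 1)*(r + 5)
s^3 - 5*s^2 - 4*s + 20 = (s - 5)*(s - 2)*(s + 2)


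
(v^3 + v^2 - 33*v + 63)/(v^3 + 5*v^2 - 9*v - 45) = (v^2 + 4*v - 21)/(v^2 + 8*v + 15)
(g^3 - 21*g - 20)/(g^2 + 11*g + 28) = (g^2 - 4*g - 5)/(g + 7)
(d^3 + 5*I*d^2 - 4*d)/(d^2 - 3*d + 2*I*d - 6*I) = d*(d^2 + 5*I*d - 4)/(d^2 + d*(-3 + 2*I) - 6*I)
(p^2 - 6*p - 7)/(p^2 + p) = (p - 7)/p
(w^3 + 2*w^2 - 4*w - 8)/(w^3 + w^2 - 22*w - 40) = (w^2 - 4)/(w^2 - w - 20)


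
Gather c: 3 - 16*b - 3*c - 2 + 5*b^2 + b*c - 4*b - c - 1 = 5*b^2 - 20*b + c*(b - 4)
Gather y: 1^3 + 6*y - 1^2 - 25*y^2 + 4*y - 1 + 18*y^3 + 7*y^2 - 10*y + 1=18*y^3 - 18*y^2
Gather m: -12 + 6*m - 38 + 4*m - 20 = 10*m - 70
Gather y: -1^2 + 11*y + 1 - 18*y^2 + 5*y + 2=-18*y^2 + 16*y + 2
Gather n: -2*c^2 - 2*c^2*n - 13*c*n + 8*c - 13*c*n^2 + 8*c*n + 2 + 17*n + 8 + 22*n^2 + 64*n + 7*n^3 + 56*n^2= -2*c^2 + 8*c + 7*n^3 + n^2*(78 - 13*c) + n*(-2*c^2 - 5*c + 81) + 10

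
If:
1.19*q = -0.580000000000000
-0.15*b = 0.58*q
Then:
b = 1.88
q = -0.49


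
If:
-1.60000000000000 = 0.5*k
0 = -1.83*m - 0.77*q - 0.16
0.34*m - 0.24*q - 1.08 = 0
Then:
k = -3.20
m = 1.13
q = -2.90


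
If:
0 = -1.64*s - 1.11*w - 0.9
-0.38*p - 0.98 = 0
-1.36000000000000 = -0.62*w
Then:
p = -2.58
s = -2.03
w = 2.19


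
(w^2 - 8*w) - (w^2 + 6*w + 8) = -14*w - 8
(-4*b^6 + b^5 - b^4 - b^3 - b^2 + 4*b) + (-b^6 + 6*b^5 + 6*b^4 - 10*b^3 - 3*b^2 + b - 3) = -5*b^6 + 7*b^5 + 5*b^4 - 11*b^3 - 4*b^2 + 5*b - 3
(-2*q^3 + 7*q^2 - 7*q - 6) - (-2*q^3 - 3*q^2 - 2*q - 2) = 10*q^2 - 5*q - 4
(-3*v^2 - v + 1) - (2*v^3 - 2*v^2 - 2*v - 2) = -2*v^3 - v^2 + v + 3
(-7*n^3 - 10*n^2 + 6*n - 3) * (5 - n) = 7*n^4 - 25*n^3 - 56*n^2 + 33*n - 15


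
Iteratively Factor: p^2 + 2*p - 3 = (p + 3)*(p - 1)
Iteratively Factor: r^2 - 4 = (r - 2)*(r + 2)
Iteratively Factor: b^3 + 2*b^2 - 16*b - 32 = (b + 4)*(b^2 - 2*b - 8) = (b + 2)*(b + 4)*(b - 4)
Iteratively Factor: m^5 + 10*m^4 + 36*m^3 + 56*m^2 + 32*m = (m + 4)*(m^4 + 6*m^3 + 12*m^2 + 8*m) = m*(m + 4)*(m^3 + 6*m^2 + 12*m + 8) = m*(m + 2)*(m + 4)*(m^2 + 4*m + 4) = m*(m + 2)^2*(m + 4)*(m + 2)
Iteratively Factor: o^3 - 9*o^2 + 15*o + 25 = (o - 5)*(o^2 - 4*o - 5) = (o - 5)^2*(o + 1)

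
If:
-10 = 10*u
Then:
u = -1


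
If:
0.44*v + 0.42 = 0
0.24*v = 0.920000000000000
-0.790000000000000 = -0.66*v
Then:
No Solution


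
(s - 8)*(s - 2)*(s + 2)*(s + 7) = s^4 - s^3 - 60*s^2 + 4*s + 224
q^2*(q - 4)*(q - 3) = q^4 - 7*q^3 + 12*q^2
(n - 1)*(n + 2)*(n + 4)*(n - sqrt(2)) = n^4 - sqrt(2)*n^3 + 5*n^3 - 5*sqrt(2)*n^2 + 2*n^2 - 8*n - 2*sqrt(2)*n + 8*sqrt(2)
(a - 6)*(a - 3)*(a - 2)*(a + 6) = a^4 - 5*a^3 - 30*a^2 + 180*a - 216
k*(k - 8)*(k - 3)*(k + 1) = k^4 - 10*k^3 + 13*k^2 + 24*k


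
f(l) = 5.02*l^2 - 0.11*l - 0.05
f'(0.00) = -0.11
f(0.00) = -0.05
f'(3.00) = 30.01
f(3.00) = 44.80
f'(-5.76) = -57.94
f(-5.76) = 167.14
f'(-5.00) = -50.31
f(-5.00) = 126.00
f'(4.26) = 42.66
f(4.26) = 90.58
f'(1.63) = 16.26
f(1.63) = 13.11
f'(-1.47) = -14.87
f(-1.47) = 10.96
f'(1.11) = 11.03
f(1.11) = 6.01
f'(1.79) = 17.86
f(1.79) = 15.84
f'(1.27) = 12.64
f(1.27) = 7.91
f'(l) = 10.04*l - 0.11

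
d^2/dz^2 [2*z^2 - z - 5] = 4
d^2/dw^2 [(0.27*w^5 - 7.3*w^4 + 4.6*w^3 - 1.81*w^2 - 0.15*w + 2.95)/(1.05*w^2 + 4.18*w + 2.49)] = (1.78605*w^7 + 2.86398000000001*w^6 - 122.921154*w^5 - 795.4998*w^4 - 1029.94711*w^3 - 207.95472*w^2 + 251.16111*w + 68.339708)/(1.157625*w^6 + 13.82535*w^5 + 63.273735*w^4 + 138.606292*w^3 + 150.049143*w^2 + 77.749254*w + 15.438249)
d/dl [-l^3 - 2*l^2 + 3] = l*(-3*l - 4)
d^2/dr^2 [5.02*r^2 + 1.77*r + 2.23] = 10.0400000000000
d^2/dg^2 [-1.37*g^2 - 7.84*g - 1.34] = -2.74000000000000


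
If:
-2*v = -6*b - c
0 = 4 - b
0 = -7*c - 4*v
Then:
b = 4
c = -16/3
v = 28/3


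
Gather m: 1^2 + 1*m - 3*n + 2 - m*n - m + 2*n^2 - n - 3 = -m*n + 2*n^2 - 4*n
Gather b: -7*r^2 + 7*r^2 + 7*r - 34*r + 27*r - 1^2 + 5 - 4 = 0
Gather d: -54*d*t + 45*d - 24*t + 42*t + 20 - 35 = d*(45 - 54*t) + 18*t - 15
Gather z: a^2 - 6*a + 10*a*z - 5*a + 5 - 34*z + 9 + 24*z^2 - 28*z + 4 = a^2 - 11*a + 24*z^2 + z*(10*a - 62) + 18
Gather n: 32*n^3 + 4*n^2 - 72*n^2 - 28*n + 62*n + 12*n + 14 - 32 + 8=32*n^3 - 68*n^2 + 46*n - 10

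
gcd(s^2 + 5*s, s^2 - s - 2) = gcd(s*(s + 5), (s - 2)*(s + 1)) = 1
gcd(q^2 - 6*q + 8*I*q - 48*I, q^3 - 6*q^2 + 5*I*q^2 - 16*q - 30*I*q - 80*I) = 1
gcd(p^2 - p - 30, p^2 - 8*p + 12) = p - 6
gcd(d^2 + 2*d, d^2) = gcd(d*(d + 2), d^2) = d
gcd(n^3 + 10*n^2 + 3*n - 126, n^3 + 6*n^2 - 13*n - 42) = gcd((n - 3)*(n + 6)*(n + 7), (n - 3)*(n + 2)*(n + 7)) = n^2 + 4*n - 21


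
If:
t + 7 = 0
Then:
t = -7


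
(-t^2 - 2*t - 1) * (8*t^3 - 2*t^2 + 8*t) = -8*t^5 - 14*t^4 - 12*t^3 - 14*t^2 - 8*t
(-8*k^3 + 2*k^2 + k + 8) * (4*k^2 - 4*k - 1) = -32*k^5 + 40*k^4 + 4*k^3 + 26*k^2 - 33*k - 8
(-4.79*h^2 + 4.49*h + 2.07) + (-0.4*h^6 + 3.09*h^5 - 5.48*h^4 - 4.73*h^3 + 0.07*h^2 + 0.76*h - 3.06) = -0.4*h^6 + 3.09*h^5 - 5.48*h^4 - 4.73*h^3 - 4.72*h^2 + 5.25*h - 0.99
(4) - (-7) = 11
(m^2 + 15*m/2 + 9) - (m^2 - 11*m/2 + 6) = 13*m + 3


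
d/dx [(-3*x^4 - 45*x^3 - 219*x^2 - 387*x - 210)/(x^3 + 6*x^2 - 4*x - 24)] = 3*(-x^4 - 8*x^3 + 31*x^2 + 382*x + 704)/(x^4 + 8*x^3 - 8*x^2 - 96*x + 144)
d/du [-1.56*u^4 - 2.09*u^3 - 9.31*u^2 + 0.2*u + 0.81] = -6.24*u^3 - 6.27*u^2 - 18.62*u + 0.2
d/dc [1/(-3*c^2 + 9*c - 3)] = (2*c - 3)/(3*(c^2 - 3*c + 1)^2)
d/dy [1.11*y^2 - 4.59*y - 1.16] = 2.22*y - 4.59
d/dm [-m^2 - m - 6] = -2*m - 1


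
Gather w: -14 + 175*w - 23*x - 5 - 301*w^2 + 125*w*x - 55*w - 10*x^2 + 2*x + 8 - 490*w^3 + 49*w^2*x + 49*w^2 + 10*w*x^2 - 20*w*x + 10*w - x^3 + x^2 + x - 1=-490*w^3 + w^2*(49*x - 252) + w*(10*x^2 + 105*x + 130) - x^3 - 9*x^2 - 20*x - 12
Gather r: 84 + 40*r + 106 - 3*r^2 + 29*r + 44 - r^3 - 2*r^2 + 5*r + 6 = -r^3 - 5*r^2 + 74*r + 240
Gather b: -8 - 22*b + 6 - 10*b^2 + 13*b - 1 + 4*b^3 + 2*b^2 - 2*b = 4*b^3 - 8*b^2 - 11*b - 3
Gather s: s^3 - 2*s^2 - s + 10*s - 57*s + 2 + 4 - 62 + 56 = s^3 - 2*s^2 - 48*s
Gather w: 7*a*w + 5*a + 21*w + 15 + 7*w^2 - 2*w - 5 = 5*a + 7*w^2 + w*(7*a + 19) + 10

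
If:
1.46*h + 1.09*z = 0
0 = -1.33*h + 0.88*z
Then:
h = 0.00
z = 0.00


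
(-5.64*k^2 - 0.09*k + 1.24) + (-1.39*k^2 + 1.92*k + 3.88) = -7.03*k^2 + 1.83*k + 5.12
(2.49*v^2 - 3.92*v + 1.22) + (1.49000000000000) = 2.49*v^2 - 3.92*v + 2.71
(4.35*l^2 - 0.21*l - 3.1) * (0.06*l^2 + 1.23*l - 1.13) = 0.261*l^4 + 5.3379*l^3 - 5.3598*l^2 - 3.5757*l + 3.503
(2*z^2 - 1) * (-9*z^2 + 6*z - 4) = -18*z^4 + 12*z^3 + z^2 - 6*z + 4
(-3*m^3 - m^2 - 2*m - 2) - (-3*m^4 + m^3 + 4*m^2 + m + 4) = 3*m^4 - 4*m^3 - 5*m^2 - 3*m - 6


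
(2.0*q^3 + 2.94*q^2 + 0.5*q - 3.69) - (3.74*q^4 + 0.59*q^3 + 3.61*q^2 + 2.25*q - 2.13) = -3.74*q^4 + 1.41*q^3 - 0.67*q^2 - 1.75*q - 1.56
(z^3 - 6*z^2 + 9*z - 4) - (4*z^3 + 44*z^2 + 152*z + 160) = -3*z^3 - 50*z^2 - 143*z - 164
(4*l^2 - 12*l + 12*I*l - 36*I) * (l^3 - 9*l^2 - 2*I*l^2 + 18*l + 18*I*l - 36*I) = 4*l^5 - 48*l^4 + 4*I*l^4 + 204*l^3 - 48*I*l^3 - 504*l^2 + 180*I*l^2 + 1080*l - 216*I*l - 1296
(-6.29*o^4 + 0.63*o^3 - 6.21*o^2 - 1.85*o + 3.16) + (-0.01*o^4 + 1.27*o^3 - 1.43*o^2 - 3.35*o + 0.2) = -6.3*o^4 + 1.9*o^3 - 7.64*o^2 - 5.2*o + 3.36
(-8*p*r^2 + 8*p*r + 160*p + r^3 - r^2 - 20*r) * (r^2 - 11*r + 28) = -8*p*r^4 + 96*p*r^3 - 152*p*r^2 - 1536*p*r + 4480*p + r^5 - 12*r^4 + 19*r^3 + 192*r^2 - 560*r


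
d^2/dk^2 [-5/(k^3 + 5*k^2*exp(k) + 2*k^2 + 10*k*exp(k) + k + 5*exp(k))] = 5*((5*k^2*exp(k) + 30*k*exp(k) + 6*k + 35*exp(k) + 4)*(k^3 + 5*k^2*exp(k) + 2*k^2 + 10*k*exp(k) + k + 5*exp(k)) - 2*(5*k^2*exp(k) + 3*k^2 + 20*k*exp(k) + 4*k + 15*exp(k) + 1)^2)/(k^3 + 5*k^2*exp(k) + 2*k^2 + 10*k*exp(k) + k + 5*exp(k))^3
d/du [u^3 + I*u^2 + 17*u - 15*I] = 3*u^2 + 2*I*u + 17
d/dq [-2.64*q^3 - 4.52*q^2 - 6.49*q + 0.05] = -7.92*q^2 - 9.04*q - 6.49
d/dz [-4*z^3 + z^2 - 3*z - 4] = -12*z^2 + 2*z - 3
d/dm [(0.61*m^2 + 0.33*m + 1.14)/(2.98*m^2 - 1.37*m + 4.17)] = (-1.8191*m^2 - 1.707*m + 2.9379)/(8.8804*m^4 - 8.1652*m^3 + 26.7301*m^2 - 11.4258*m + 17.3889)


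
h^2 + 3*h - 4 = (h - 1)*(h + 4)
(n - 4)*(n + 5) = n^2 + n - 20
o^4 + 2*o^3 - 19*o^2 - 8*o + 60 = (o - 3)*(o - 2)*(o + 2)*(o + 5)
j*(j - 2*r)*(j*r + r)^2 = j^4*r^2 - 2*j^3*r^3 + 2*j^3*r^2 - 4*j^2*r^3 + j^2*r^2 - 2*j*r^3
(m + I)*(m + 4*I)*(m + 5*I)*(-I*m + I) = -I*m^4 + 10*m^3 + I*m^3 - 10*m^2 + 29*I*m^2 - 20*m - 29*I*m + 20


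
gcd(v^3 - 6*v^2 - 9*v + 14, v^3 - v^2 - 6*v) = v + 2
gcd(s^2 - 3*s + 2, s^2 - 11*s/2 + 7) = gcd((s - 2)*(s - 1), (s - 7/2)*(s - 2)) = s - 2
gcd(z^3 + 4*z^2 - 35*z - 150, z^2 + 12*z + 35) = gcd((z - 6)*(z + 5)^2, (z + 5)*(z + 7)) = z + 5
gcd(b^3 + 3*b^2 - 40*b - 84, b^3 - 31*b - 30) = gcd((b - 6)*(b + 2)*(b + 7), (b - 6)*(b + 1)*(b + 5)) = b - 6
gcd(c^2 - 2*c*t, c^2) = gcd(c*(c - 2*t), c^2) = c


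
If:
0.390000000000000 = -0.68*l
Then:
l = -0.57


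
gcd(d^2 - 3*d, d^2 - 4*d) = d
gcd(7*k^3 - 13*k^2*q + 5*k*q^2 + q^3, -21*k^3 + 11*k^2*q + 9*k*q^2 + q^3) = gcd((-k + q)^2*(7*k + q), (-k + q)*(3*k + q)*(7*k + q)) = -7*k^2 + 6*k*q + q^2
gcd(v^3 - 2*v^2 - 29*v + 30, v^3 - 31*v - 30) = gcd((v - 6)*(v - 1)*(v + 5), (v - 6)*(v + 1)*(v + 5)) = v^2 - v - 30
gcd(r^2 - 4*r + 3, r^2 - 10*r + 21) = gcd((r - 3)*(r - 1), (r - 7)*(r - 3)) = r - 3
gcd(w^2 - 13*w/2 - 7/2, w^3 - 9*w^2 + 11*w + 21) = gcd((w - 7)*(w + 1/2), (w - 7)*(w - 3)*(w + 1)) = w - 7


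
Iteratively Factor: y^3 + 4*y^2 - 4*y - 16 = (y + 4)*(y^2 - 4) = (y - 2)*(y + 4)*(y + 2)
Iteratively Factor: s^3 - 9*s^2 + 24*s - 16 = (s - 1)*(s^2 - 8*s + 16) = (s - 4)*(s - 1)*(s - 4)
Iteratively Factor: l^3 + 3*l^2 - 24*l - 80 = (l + 4)*(l^2 - l - 20) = (l + 4)^2*(l - 5)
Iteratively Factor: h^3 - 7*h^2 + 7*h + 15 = (h - 3)*(h^2 - 4*h - 5) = (h - 5)*(h - 3)*(h + 1)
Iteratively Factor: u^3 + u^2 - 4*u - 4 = (u + 1)*(u^2 - 4) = (u - 2)*(u + 1)*(u + 2)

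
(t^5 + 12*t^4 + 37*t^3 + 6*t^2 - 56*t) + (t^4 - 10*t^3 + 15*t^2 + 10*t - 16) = t^5 + 13*t^4 + 27*t^3 + 21*t^2 - 46*t - 16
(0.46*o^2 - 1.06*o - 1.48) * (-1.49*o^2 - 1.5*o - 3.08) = -0.6854*o^4 + 0.8894*o^3 + 2.3784*o^2 + 5.4848*o + 4.5584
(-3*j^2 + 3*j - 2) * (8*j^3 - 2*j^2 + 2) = -24*j^5 + 30*j^4 - 22*j^3 - 2*j^2 + 6*j - 4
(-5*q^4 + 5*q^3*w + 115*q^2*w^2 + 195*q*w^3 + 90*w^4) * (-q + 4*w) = 5*q^5 - 25*q^4*w - 95*q^3*w^2 + 265*q^2*w^3 + 690*q*w^4 + 360*w^5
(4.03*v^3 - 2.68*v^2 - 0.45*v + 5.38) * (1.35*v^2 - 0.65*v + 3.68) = 5.4405*v^5 - 6.2375*v^4 + 15.9649*v^3 - 2.3069*v^2 - 5.153*v + 19.7984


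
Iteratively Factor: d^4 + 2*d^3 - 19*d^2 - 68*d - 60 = (d + 3)*(d^3 - d^2 - 16*d - 20) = (d + 2)*(d + 3)*(d^2 - 3*d - 10) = (d - 5)*(d + 2)*(d + 3)*(d + 2)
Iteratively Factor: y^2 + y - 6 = (y + 3)*(y - 2)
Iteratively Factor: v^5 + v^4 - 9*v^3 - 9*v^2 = (v + 1)*(v^4 - 9*v^2) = (v + 1)*(v + 3)*(v^3 - 3*v^2) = v*(v + 1)*(v + 3)*(v^2 - 3*v) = v^2*(v + 1)*(v + 3)*(v - 3)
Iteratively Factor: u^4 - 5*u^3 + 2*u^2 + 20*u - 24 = (u + 2)*(u^3 - 7*u^2 + 16*u - 12) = (u - 3)*(u + 2)*(u^2 - 4*u + 4) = (u - 3)*(u - 2)*(u + 2)*(u - 2)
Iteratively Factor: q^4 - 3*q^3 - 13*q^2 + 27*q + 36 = (q - 3)*(q^3 - 13*q - 12) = (q - 3)*(q + 3)*(q^2 - 3*q - 4) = (q - 4)*(q - 3)*(q + 3)*(q + 1)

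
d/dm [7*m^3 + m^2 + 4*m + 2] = 21*m^2 + 2*m + 4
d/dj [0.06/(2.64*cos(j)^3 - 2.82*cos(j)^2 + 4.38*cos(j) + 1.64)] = (0.4752*cos(j)^2 - 0.3384*cos(j) + 0.2628)*sin(j)/(2.64*cos(j)^3 - 2.82*cos(j)^2 + 4.38*cos(j) + 1.64)^2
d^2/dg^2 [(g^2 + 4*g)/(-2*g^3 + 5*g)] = 4*(-2*g^3 - 24*g^2 - 15*g - 20)/(8*g^6 - 60*g^4 + 150*g^2 - 125)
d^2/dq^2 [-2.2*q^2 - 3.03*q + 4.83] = -4.40000000000000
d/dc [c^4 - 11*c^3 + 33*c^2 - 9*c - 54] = 4*c^3 - 33*c^2 + 66*c - 9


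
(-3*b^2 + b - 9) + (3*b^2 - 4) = b - 13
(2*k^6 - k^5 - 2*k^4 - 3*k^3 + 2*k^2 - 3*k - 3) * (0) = 0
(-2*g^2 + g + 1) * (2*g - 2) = -4*g^3 + 6*g^2 - 2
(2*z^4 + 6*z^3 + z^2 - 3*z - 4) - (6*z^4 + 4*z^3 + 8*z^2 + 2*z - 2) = -4*z^4 + 2*z^3 - 7*z^2 - 5*z - 2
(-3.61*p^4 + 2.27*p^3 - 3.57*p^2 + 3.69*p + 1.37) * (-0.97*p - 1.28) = 3.5017*p^5 + 2.4189*p^4 + 0.5573*p^3 + 0.9903*p^2 - 6.0521*p - 1.7536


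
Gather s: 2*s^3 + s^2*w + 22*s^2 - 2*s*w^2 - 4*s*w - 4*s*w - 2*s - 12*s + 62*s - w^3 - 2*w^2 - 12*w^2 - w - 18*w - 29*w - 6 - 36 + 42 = 2*s^3 + s^2*(w + 22) + s*(-2*w^2 - 8*w + 48) - w^3 - 14*w^2 - 48*w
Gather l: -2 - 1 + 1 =-2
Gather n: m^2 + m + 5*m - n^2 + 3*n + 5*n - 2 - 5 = m^2 + 6*m - n^2 + 8*n - 7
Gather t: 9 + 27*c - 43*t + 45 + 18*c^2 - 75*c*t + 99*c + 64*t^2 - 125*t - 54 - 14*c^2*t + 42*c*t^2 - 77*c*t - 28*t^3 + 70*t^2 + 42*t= 18*c^2 + 126*c - 28*t^3 + t^2*(42*c + 134) + t*(-14*c^2 - 152*c - 126)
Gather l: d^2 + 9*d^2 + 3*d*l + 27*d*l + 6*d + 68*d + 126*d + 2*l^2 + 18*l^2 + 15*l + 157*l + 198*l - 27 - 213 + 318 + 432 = 10*d^2 + 200*d + 20*l^2 + l*(30*d + 370) + 510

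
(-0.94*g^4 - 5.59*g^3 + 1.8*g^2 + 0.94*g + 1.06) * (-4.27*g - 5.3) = 4.0138*g^5 + 28.8513*g^4 + 21.941*g^3 - 13.5538*g^2 - 9.5082*g - 5.618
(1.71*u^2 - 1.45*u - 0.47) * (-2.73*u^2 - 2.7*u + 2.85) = -4.6683*u^4 - 0.6585*u^3 + 10.0716*u^2 - 2.8635*u - 1.3395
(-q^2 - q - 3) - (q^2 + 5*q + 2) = -2*q^2 - 6*q - 5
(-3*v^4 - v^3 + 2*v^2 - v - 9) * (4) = -12*v^4 - 4*v^3 + 8*v^2 - 4*v - 36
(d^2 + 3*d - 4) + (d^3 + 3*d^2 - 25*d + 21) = d^3 + 4*d^2 - 22*d + 17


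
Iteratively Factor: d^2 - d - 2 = (d + 1)*(d - 2)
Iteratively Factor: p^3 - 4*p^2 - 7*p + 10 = (p - 5)*(p^2 + p - 2) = (p - 5)*(p - 1)*(p + 2)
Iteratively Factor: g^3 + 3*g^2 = (g + 3)*(g^2) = g*(g + 3)*(g)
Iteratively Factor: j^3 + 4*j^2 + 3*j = (j + 3)*(j^2 + j) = (j + 1)*(j + 3)*(j)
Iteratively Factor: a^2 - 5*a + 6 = (a - 2)*(a - 3)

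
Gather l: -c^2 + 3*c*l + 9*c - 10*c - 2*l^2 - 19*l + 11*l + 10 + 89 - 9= -c^2 - c - 2*l^2 + l*(3*c - 8) + 90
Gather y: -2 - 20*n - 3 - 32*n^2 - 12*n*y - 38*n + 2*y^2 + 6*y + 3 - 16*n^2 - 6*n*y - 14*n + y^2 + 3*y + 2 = -48*n^2 - 72*n + 3*y^2 + y*(9 - 18*n)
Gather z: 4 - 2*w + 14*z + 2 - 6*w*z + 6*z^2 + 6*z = -2*w + 6*z^2 + z*(20 - 6*w) + 6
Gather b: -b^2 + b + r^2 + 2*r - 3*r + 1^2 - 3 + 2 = -b^2 + b + r^2 - r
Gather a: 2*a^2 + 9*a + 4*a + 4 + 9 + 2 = 2*a^2 + 13*a + 15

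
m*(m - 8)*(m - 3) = m^3 - 11*m^2 + 24*m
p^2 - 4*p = p*(p - 4)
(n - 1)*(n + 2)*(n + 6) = n^3 + 7*n^2 + 4*n - 12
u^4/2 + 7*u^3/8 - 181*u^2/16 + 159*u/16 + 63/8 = (u/2 + 1/4)*(u - 3)*(u - 7/4)*(u + 6)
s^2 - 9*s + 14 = (s - 7)*(s - 2)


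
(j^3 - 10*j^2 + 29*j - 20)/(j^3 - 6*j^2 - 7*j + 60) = (j - 1)/(j + 3)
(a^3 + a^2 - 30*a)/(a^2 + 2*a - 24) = a*(a - 5)/(a - 4)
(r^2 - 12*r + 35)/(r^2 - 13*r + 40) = (r - 7)/(r - 8)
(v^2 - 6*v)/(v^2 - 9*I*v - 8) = v*(6 - v)/(-v^2 + 9*I*v + 8)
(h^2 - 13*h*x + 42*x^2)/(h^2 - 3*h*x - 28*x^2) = (h - 6*x)/(h + 4*x)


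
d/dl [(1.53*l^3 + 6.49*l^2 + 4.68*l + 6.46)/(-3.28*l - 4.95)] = (-10.0368*l^3 - 44.0077*l^2 - 64.251*l - 1.9772)/(10.7584*l^2 + 32.472*l + 24.5025)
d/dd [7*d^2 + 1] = 14*d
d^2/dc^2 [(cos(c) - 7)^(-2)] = 2*(-7*cos(c) - cos(2*c) + 2)/(cos(c) - 7)^4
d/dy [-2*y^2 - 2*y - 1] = -4*y - 2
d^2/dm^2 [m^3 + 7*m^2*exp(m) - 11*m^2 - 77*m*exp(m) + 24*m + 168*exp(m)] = 7*m^2*exp(m) - 49*m*exp(m) + 6*m + 28*exp(m) - 22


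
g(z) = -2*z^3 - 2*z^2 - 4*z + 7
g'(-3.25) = -54.38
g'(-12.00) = -820.00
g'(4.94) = -170.18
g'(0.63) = -8.90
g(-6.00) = 391.00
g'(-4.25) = -95.38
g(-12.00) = 3223.00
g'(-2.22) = -24.69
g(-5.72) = 338.74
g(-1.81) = 19.55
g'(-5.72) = -177.43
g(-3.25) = 67.53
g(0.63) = 3.19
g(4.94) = -302.67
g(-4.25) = 141.41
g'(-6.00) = -196.00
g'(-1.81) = -16.42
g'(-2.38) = -28.47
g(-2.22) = 27.91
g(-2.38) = 32.15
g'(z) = -6*z^2 - 4*z - 4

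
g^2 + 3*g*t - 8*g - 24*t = (g - 8)*(g + 3*t)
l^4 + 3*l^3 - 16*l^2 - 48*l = l*(l - 4)*(l + 3)*(l + 4)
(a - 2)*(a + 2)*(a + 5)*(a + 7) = a^4 + 12*a^3 + 31*a^2 - 48*a - 140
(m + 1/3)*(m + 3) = m^2 + 10*m/3 + 1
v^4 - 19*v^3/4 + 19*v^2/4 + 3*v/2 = v*(v - 3)*(v - 2)*(v + 1/4)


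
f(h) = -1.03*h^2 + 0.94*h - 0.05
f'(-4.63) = 10.48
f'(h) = 0.94 - 2.06*h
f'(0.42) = 0.07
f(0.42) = 0.16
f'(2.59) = -4.40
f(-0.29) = -0.41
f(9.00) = -75.02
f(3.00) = -6.50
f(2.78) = -5.40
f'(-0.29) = 1.54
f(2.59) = -4.52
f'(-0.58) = 2.13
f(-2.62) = -9.58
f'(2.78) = -4.79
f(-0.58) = -0.94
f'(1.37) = -1.88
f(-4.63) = -26.48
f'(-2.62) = 6.34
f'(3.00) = -5.24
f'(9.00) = -17.60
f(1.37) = -0.70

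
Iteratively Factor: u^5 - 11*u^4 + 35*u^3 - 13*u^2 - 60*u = (u + 1)*(u^4 - 12*u^3 + 47*u^2 - 60*u) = (u - 3)*(u + 1)*(u^3 - 9*u^2 + 20*u) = (u - 5)*(u - 3)*(u + 1)*(u^2 - 4*u) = u*(u - 5)*(u - 3)*(u + 1)*(u - 4)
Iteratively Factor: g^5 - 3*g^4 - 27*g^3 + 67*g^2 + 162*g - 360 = (g + 4)*(g^4 - 7*g^3 + g^2 + 63*g - 90) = (g - 5)*(g + 4)*(g^3 - 2*g^2 - 9*g + 18) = (g - 5)*(g - 2)*(g + 4)*(g^2 - 9) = (g - 5)*(g - 3)*(g - 2)*(g + 4)*(g + 3)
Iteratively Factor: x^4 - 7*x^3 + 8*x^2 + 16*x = (x - 4)*(x^3 - 3*x^2 - 4*x) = (x - 4)*(x + 1)*(x^2 - 4*x) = x*(x - 4)*(x + 1)*(x - 4)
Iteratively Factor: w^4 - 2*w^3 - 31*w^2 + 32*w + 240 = (w + 4)*(w^3 - 6*w^2 - 7*w + 60) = (w + 3)*(w + 4)*(w^2 - 9*w + 20) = (w - 4)*(w + 3)*(w + 4)*(w - 5)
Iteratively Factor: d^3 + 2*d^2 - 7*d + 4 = (d - 1)*(d^2 + 3*d - 4) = (d - 1)^2*(d + 4)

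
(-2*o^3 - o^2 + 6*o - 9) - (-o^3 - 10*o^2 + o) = -o^3 + 9*o^2 + 5*o - 9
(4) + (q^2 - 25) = q^2 - 21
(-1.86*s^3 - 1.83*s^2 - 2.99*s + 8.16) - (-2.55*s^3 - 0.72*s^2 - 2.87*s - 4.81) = 0.69*s^3 - 1.11*s^2 - 0.12*s + 12.97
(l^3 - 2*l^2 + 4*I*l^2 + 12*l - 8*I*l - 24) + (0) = l^3 - 2*l^2 + 4*I*l^2 + 12*l - 8*I*l - 24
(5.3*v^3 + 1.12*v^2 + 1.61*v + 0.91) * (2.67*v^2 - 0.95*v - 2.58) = 14.151*v^5 - 2.0446*v^4 - 10.4393*v^3 - 1.9894*v^2 - 5.0183*v - 2.3478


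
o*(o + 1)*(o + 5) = o^3 + 6*o^2 + 5*o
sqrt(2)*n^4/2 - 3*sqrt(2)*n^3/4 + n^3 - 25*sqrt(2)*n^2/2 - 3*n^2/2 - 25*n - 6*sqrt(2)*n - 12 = (n - 6)*(n + 1/2)*(n + 4)*(sqrt(2)*n/2 + 1)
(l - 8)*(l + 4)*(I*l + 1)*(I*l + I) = -l^4 + 3*l^3 + I*l^3 + 36*l^2 - 3*I*l^2 + 32*l - 36*I*l - 32*I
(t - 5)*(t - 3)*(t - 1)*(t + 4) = t^4 - 5*t^3 - 13*t^2 + 77*t - 60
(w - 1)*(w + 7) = w^2 + 6*w - 7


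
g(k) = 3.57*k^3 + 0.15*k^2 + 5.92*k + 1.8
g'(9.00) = 876.13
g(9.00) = 2669.76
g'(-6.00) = 389.68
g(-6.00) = -799.44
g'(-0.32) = 6.92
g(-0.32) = -0.20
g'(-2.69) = 82.61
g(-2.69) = -82.53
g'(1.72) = 38.12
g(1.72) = 30.59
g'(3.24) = 119.32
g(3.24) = 143.98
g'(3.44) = 133.69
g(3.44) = 169.27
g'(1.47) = 29.50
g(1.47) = 22.17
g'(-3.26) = 118.76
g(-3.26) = -139.59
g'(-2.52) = 73.18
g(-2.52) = -69.30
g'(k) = 10.71*k^2 + 0.3*k + 5.92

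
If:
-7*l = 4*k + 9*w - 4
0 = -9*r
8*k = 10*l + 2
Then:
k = 9/16 - 15*w/16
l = 1/4 - 3*w/4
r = 0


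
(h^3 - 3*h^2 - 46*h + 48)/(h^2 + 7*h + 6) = (h^2 - 9*h + 8)/(h + 1)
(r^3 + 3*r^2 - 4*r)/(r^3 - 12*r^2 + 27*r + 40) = r*(r^2 + 3*r - 4)/(r^3 - 12*r^2 + 27*r + 40)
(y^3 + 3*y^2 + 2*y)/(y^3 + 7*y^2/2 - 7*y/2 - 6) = 2*y*(y + 2)/(2*y^2 + 5*y - 12)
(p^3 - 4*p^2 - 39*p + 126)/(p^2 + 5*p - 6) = (p^2 - 10*p + 21)/(p - 1)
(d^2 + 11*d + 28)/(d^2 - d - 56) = (d + 4)/(d - 8)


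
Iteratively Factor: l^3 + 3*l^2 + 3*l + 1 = (l + 1)*(l^2 + 2*l + 1) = (l + 1)^2*(l + 1)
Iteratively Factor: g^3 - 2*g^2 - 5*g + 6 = (g - 3)*(g^2 + g - 2) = (g - 3)*(g + 2)*(g - 1)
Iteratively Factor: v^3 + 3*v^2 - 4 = (v + 2)*(v^2 + v - 2) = (v + 2)^2*(v - 1)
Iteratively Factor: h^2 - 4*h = (h)*(h - 4)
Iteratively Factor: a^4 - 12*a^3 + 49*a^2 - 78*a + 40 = (a - 5)*(a^3 - 7*a^2 + 14*a - 8) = (a - 5)*(a - 4)*(a^2 - 3*a + 2) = (a - 5)*(a - 4)*(a - 1)*(a - 2)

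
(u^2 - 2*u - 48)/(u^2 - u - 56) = (u + 6)/(u + 7)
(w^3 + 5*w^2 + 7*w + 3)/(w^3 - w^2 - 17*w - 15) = (w + 1)/(w - 5)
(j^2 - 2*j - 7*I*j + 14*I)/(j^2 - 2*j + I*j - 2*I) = (j - 7*I)/(j + I)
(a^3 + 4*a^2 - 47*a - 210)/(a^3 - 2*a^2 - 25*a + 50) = (a^2 - a - 42)/(a^2 - 7*a + 10)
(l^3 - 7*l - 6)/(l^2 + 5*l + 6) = (l^2 - 2*l - 3)/(l + 3)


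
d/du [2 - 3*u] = -3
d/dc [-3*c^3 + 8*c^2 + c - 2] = -9*c^2 + 16*c + 1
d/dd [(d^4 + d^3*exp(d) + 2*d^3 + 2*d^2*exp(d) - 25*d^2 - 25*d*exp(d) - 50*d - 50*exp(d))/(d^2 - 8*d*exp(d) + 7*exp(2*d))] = ((d^2 - 8*d*exp(d) + 7*exp(2*d))*(d^3*exp(d) + 4*d^3 + 5*d^2*exp(d) + 6*d^2 - 21*d*exp(d) - 50*d - 75*exp(d) - 50) + 2*(4*d*exp(d) - d - 7*exp(2*d) + 4*exp(d))*(d^4 + d^3*exp(d) + 2*d^3 + 2*d^2*exp(d) - 25*d^2 - 25*d*exp(d) - 50*d - 50*exp(d)))/(d^2 - 8*d*exp(d) + 7*exp(2*d))^2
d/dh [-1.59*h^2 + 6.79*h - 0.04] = 6.79 - 3.18*h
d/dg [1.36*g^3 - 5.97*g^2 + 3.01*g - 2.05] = 4.08*g^2 - 11.94*g + 3.01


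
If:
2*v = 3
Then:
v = 3/2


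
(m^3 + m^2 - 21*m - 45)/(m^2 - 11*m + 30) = (m^2 + 6*m + 9)/(m - 6)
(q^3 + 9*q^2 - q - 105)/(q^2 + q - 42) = (q^2 + 2*q - 15)/(q - 6)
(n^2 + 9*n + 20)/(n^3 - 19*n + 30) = (n + 4)/(n^2 - 5*n + 6)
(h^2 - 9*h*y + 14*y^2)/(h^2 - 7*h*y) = (h - 2*y)/h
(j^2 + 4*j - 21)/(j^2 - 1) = (j^2 + 4*j - 21)/(j^2 - 1)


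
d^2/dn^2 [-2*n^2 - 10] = -4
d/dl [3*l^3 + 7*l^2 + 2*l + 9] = 9*l^2 + 14*l + 2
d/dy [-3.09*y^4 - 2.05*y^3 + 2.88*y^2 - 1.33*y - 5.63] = -12.36*y^3 - 6.15*y^2 + 5.76*y - 1.33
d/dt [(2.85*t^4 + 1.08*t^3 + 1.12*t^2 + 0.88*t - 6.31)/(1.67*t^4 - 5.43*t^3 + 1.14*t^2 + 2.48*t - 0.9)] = (-17.2791*t^6 + 2.7572*t^5 + 24.108*t^4 + 46.8044*t^3 - 103.9315*t^2 + 12.3708*t + 14.8568)/(2.7889*t^8 - 18.1362*t^7 + 33.2925*t^6 - 4.0972*t^5 - 28.6392*t^4 + 15.4284*t^3 + 4.0984*t^2 - 4.464*t + 0.81)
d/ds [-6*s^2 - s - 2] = -12*s - 1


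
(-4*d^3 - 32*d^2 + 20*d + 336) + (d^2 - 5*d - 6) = -4*d^3 - 31*d^2 + 15*d + 330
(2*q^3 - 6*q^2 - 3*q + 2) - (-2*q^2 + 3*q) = 2*q^3 - 4*q^2 - 6*q + 2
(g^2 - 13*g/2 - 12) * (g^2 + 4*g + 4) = g^4 - 5*g^3/2 - 34*g^2 - 74*g - 48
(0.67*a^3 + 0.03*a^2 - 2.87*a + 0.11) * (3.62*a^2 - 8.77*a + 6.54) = 2.4254*a^5 - 5.7673*a^4 - 6.2707*a^3 + 25.7643*a^2 - 19.7345*a + 0.7194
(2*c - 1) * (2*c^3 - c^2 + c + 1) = 4*c^4 - 4*c^3 + 3*c^2 + c - 1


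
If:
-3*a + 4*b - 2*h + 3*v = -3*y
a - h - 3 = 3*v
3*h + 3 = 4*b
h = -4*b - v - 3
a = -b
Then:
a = 12/41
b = -12/41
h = -57/41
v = -18/41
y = 8/41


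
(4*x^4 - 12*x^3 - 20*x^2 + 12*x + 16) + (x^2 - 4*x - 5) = 4*x^4 - 12*x^3 - 19*x^2 + 8*x + 11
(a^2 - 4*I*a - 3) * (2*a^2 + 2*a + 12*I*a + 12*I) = 2*a^4 + 2*a^3 + 4*I*a^3 + 42*a^2 + 4*I*a^2 + 42*a - 36*I*a - 36*I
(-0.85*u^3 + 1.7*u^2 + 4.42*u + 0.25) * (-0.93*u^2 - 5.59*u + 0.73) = 0.7905*u^5 + 3.1705*u^4 - 14.2341*u^3 - 23.6993*u^2 + 1.8291*u + 0.1825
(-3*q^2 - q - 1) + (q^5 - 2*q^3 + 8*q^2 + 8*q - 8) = q^5 - 2*q^3 + 5*q^2 + 7*q - 9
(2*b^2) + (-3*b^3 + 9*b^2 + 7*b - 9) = -3*b^3 + 11*b^2 + 7*b - 9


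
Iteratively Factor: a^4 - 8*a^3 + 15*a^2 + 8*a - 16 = (a - 4)*(a^3 - 4*a^2 - a + 4) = (a - 4)*(a + 1)*(a^2 - 5*a + 4) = (a - 4)^2*(a + 1)*(a - 1)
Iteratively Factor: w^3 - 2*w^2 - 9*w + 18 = (w - 3)*(w^2 + w - 6) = (w - 3)*(w - 2)*(w + 3)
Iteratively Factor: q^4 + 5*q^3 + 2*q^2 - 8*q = (q)*(q^3 + 5*q^2 + 2*q - 8) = q*(q - 1)*(q^2 + 6*q + 8) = q*(q - 1)*(q + 4)*(q + 2)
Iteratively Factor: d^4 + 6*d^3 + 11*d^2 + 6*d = (d + 2)*(d^3 + 4*d^2 + 3*d) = (d + 2)*(d + 3)*(d^2 + d) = (d + 1)*(d + 2)*(d + 3)*(d)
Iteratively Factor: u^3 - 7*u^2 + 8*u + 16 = (u + 1)*(u^2 - 8*u + 16) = (u - 4)*(u + 1)*(u - 4)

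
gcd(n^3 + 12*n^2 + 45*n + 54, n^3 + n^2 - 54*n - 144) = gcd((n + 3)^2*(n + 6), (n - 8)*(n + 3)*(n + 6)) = n^2 + 9*n + 18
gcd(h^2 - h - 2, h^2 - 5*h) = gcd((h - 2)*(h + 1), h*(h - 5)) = 1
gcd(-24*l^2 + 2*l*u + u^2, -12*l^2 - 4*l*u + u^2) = 1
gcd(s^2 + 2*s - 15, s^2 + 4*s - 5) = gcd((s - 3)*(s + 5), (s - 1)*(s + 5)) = s + 5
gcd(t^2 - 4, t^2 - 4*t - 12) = t + 2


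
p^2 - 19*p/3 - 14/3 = (p - 7)*(p + 2/3)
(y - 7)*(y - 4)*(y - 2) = y^3 - 13*y^2 + 50*y - 56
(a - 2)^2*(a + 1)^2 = a^4 - 2*a^3 - 3*a^2 + 4*a + 4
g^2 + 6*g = g*(g + 6)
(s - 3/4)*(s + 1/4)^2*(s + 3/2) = s^4 + 5*s^3/4 - 11*s^2/16 - 33*s/64 - 9/128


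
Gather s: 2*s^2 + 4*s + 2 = 2*s^2 + 4*s + 2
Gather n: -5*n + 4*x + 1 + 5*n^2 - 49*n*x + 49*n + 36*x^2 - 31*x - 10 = 5*n^2 + n*(44 - 49*x) + 36*x^2 - 27*x - 9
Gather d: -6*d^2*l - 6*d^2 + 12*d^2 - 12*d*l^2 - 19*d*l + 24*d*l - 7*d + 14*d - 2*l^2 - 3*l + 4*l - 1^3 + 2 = d^2*(6 - 6*l) + d*(-12*l^2 + 5*l + 7) - 2*l^2 + l + 1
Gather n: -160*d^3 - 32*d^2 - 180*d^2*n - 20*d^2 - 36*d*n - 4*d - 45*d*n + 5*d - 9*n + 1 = -160*d^3 - 52*d^2 + d + n*(-180*d^2 - 81*d - 9) + 1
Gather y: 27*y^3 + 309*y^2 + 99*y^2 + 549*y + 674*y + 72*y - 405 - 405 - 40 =27*y^3 + 408*y^2 + 1295*y - 850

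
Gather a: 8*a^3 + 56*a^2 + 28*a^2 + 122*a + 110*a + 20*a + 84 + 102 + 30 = 8*a^3 + 84*a^2 + 252*a + 216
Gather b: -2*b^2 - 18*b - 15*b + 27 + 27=-2*b^2 - 33*b + 54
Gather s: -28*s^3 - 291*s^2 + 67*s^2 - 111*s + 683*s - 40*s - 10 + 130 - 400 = -28*s^3 - 224*s^2 + 532*s - 280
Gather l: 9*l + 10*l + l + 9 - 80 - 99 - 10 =20*l - 180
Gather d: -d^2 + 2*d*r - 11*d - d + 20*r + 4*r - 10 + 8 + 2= -d^2 + d*(2*r - 12) + 24*r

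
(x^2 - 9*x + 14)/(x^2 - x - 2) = (x - 7)/(x + 1)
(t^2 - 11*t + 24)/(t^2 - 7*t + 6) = (t^2 - 11*t + 24)/(t^2 - 7*t + 6)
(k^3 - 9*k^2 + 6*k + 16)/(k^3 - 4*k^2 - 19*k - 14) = (k^2 - 10*k + 16)/(k^2 - 5*k - 14)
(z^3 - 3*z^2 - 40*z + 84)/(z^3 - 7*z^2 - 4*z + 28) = (z + 6)/(z + 2)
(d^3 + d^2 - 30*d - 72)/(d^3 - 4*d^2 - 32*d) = (d^2 - 3*d - 18)/(d*(d - 8))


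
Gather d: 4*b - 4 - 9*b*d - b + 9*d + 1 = 3*b + d*(9 - 9*b) - 3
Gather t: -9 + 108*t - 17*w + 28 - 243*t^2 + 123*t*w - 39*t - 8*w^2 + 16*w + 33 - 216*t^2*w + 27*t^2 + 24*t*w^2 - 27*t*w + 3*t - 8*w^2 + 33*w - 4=t^2*(-216*w - 216) + t*(24*w^2 + 96*w + 72) - 16*w^2 + 32*w + 48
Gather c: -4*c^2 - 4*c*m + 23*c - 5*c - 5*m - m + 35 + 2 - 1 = -4*c^2 + c*(18 - 4*m) - 6*m + 36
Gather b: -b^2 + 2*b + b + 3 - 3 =-b^2 + 3*b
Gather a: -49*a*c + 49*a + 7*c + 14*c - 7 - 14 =a*(49 - 49*c) + 21*c - 21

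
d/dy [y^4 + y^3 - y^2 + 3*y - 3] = 4*y^3 + 3*y^2 - 2*y + 3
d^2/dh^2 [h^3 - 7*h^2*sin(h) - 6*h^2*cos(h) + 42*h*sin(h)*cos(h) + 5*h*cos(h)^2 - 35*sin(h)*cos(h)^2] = 7*h^2*sin(h) + 6*h^2*cos(h) + 24*h*sin(h) - 84*h*sin(2*h) - 28*h*cos(h) - 10*h*cos(2*h) + 6*h - 21*sin(h)/4 - 10*sin(2*h) + 315*sin(3*h)/4 - 12*cos(h) + 84*cos(2*h)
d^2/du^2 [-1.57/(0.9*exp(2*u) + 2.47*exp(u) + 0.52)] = (-1.57*(1.8*exp(u) + 2.47)*(3.6*exp(u) + 4.94)*exp(u) + (5.652*exp(u) + 3.8779)*(0.9*exp(2*u) + 2.47*exp(u) + 0.52))*exp(u)/(0.9*exp(2*u) + 2.47*exp(u) + 0.52)^3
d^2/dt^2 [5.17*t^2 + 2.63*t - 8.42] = 10.3400000000000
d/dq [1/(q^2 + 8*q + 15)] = 2*(-q - 4)/(q^2 + 8*q + 15)^2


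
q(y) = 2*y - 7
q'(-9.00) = 2.00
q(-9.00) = -25.00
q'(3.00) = 2.00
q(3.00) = -1.00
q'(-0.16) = 2.00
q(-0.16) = -7.32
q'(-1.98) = 2.00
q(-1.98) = -10.96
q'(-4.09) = 2.00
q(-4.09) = -15.18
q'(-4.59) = 2.00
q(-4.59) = -16.18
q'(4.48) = 2.00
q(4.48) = 1.96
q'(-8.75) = 2.00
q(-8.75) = -24.50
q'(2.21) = 2.00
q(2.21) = -2.58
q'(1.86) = 2.00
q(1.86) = -3.28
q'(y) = 2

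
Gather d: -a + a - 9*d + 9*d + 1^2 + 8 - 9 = 0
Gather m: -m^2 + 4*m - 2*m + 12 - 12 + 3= -m^2 + 2*m + 3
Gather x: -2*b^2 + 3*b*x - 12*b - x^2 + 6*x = -2*b^2 - 12*b - x^2 + x*(3*b + 6)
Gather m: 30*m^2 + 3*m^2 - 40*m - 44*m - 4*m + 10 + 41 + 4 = 33*m^2 - 88*m + 55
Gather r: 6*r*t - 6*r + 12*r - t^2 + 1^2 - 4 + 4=r*(6*t + 6) - t^2 + 1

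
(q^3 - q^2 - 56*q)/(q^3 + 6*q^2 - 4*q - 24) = q*(q^2 - q - 56)/(q^3 + 6*q^2 - 4*q - 24)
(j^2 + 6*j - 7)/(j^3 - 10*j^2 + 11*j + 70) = (j^2 + 6*j - 7)/(j^3 - 10*j^2 + 11*j + 70)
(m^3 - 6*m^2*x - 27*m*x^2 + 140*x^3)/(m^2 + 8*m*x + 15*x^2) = (m^2 - 11*m*x + 28*x^2)/(m + 3*x)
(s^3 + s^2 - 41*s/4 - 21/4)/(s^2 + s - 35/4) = (2*s^2 - 5*s - 3)/(2*s - 5)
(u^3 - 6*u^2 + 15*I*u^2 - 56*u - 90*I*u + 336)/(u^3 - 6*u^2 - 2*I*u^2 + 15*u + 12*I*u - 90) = (u^2 + 15*I*u - 56)/(u^2 - 2*I*u + 15)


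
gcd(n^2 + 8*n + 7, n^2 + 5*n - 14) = n + 7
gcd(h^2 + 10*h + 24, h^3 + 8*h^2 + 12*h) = h + 6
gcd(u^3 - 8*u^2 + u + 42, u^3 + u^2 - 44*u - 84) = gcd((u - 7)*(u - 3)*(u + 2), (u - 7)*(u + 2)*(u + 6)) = u^2 - 5*u - 14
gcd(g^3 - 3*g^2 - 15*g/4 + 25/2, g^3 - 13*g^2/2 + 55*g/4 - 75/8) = g^2 - 5*g + 25/4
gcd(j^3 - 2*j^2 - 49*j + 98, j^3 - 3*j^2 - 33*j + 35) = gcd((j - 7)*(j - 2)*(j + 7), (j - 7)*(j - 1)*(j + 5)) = j - 7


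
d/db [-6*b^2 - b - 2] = -12*b - 1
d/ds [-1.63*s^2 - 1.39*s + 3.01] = -3.26*s - 1.39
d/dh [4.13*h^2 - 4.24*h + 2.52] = 8.26*h - 4.24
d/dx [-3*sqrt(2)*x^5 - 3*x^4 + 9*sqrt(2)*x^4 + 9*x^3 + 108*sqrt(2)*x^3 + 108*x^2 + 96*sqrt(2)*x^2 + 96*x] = -15*sqrt(2)*x^4 - 12*x^3 + 36*sqrt(2)*x^3 + 27*x^2 + 324*sqrt(2)*x^2 + 216*x + 192*sqrt(2)*x + 96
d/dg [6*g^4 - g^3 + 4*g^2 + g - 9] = 24*g^3 - 3*g^2 + 8*g + 1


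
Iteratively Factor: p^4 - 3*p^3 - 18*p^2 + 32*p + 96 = (p + 3)*(p^3 - 6*p^2 + 32) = (p + 2)*(p + 3)*(p^2 - 8*p + 16) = (p - 4)*(p + 2)*(p + 3)*(p - 4)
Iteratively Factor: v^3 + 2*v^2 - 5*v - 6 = (v + 3)*(v^2 - v - 2) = (v - 2)*(v + 3)*(v + 1)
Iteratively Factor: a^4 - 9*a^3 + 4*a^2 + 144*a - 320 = (a + 4)*(a^3 - 13*a^2 + 56*a - 80) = (a - 5)*(a + 4)*(a^2 - 8*a + 16) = (a - 5)*(a - 4)*(a + 4)*(a - 4)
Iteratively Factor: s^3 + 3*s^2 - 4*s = (s - 1)*(s^2 + 4*s) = s*(s - 1)*(s + 4)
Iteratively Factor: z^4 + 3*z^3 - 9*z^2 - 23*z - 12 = (z + 1)*(z^3 + 2*z^2 - 11*z - 12) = (z + 1)^2*(z^2 + z - 12) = (z + 1)^2*(z + 4)*(z - 3)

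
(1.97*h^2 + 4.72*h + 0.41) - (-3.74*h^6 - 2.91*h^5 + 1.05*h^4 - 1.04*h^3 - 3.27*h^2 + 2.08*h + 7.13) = 3.74*h^6 + 2.91*h^5 - 1.05*h^4 + 1.04*h^3 + 5.24*h^2 + 2.64*h - 6.72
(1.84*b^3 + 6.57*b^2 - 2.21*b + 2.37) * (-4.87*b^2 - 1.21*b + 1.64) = -8.9608*b^5 - 34.2223*b^4 + 5.8306*b^3 + 1.907*b^2 - 6.4921*b + 3.8868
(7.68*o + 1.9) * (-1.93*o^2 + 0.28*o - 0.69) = -14.8224*o^3 - 1.5166*o^2 - 4.7672*o - 1.311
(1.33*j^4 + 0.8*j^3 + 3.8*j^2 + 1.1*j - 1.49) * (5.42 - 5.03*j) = -6.6899*j^5 + 3.1846*j^4 - 14.778*j^3 + 15.063*j^2 + 13.4567*j - 8.0758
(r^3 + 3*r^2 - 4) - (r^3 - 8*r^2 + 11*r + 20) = 11*r^2 - 11*r - 24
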